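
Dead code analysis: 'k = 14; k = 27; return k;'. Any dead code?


first assignment to k is overwritten before any read
Dead: 'k = 14'


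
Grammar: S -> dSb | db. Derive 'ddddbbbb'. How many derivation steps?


Derivation: S => dSb => ddSbb => dddSbbb => ddddbbbb
Steps: 4


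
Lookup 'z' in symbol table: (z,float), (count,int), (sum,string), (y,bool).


Lookup 'z' → type float


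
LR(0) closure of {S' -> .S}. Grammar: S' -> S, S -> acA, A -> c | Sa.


Start: S' -> .S
For each item with dot before a nonterminal B, add B -> .γ for every B-production
Closure: [S' -> .S, S -> .acA]


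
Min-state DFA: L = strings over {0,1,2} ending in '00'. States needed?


Track the longest suffix of input matching a prefix of '00': 3 classes (prefixes of length 0..2)
Minimal DFA: 3 states


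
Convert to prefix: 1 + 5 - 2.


left-to-right (same/higher precedence on left): tree is (- (+ 1 5) 2)
Prefix: - + 1 5 2


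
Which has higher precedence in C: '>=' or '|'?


'>=' is relational (level 7); '|' is bitwise OR (level 3)
Higher level binds tighter
'>=' has higher precedence than '|'


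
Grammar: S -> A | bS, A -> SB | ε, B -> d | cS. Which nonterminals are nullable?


A nonterminal is nullable iff some alternative derives ε (directly, or every symbol in it is nullable)
Nullable: {A, S}


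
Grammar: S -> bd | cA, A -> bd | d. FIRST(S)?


Per alternative of S: FIRST(bd) = {b}; FIRST(cA) = {c}
FIRST(S) = {b, c}


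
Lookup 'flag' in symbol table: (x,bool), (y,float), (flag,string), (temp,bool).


Lookup 'flag' → type string


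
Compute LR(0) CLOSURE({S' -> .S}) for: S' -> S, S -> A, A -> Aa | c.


Start: S' -> .S
For each item with dot before a nonterminal B, add B -> .γ for every B-production
Closure: [S' -> .S, S -> .A, A -> .Aa, A -> .c]


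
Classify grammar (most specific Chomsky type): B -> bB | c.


Right-linear: every RHS is a terminal or a terminal followed by one nonterminal
Classification: Type 3 (Regular)


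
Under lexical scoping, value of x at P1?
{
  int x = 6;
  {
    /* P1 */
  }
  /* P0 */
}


P1's block does not declare x; resolves to the enclosing declaration at depth 0
x = 6


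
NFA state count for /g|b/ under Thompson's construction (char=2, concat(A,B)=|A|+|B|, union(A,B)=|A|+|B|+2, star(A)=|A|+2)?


Syntax tree has 2 char leaf(s), 1 union(s), 0 star(s)
chars contribute 2×2 = 4; each union adds +2; each star adds +2
Total: 4 + 2 + 0 = 6 states


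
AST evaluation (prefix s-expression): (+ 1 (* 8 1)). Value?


Evaluate inner: (* 8 1) = 8
Evaluate root: (+ 1 8) = 9
Result: 9


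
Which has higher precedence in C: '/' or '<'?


'/' is multiplicative (level 10); '<' is relational (level 7)
Higher level binds tighter
'/' has higher precedence than '<'


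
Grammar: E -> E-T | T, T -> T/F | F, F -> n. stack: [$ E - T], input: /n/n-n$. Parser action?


'/' can extend T; shift to build T -> T/F
Action: shift


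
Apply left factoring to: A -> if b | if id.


Common prefix: 'if'
Factored: A -> if A', A' -> b | id


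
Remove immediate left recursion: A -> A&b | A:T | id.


Left-recursive alternatives: A&b, A:T; non-recursive: id
Introduce A': A -> idA', A' -> &bA' | :TA' | ε


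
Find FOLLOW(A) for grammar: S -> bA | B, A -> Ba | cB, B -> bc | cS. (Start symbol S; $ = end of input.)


$ ∈ FOLLOW(S). For each A -> αBβ: add FIRST(β)\{ε} to FOLLOW(B); if β nullable, add FOLLOW(A).
FOLLOW(A) = {$, a}


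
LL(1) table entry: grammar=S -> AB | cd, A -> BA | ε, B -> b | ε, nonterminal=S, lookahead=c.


For [S, c]: 'c' ∈ FIRST(cd)
Entry: S -> cd


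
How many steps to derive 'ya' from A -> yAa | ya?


Derivation: A => ya
Steps: 1


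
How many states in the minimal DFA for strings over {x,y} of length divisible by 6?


Track length mod 6: states 0..5, accept at 0
Minimal DFA: 6 states


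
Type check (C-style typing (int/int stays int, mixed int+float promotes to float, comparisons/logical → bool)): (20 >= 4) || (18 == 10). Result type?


Operand types: bool || bool
Rule: logical operators take bool operands and yield bool
Result type: bool


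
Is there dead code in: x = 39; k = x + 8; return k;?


x is read by k's definition; k is returned
No dead code


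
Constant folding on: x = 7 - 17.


7 - 17 = -10 at compile time
Optimized: x = -10


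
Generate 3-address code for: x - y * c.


Break into single-operator statements:
t1 = y * c
t2 = x - t1


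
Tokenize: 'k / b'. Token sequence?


Scan left to right, longest-match per lexeme
Tokens: ID(k), OP(/), ID(b)


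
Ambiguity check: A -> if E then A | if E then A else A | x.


dangling else: 'if E then if E then x else x' parses two ways
Ambiguous


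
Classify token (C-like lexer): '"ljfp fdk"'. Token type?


Pattern: double-quoted sequence
Type: STRING_LITERAL


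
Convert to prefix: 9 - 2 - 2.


left-to-right (same/higher precedence on left): tree is (- (- 9 2) 2)
Prefix: - - 9 2 2


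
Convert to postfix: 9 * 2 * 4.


Left to right (same or higher precedence on left)
Postfix: 9 2 * 4 *


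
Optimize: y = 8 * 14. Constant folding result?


8 * 14 = 112 at compile time
Optimized: y = 112


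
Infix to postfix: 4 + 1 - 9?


Left to right (same or higher precedence on left)
Postfix: 4 1 + 9 -


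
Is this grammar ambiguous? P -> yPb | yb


balanced y^n…b^n: each string has a unique parse
Unambiguous


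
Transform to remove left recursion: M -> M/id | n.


Left-recursive alternatives: M/id; non-recursive: n
Introduce M': M -> nM', M' -> /idM' | ε


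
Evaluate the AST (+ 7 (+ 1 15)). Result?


Evaluate inner: (+ 1 15) = 16
Evaluate root: (+ 7 16) = 23
Result: 23


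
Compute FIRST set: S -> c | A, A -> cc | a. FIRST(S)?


Per alternative of S: FIRST(c) = {c}; FIRST(A) = {a, c}
FIRST(S) = {a, c}


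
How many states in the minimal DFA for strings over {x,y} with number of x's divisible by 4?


Track (count of x) mod 4: states 0..3, accept at 0
Minimal DFA: 4 states


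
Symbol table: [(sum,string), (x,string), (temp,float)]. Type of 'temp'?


Lookup 'temp' → type float


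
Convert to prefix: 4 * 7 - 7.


left-to-right (same/higher precedence on left): tree is (- (* 4 7) 7)
Prefix: - * 4 7 7


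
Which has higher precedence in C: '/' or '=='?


'/' is multiplicative (level 10); '==' is equality (level 6)
Higher level binds tighter
'/' has higher precedence than '=='


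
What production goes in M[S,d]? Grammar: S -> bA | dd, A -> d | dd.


For [S, d]: 'd' ∈ FIRST(dd)
Entry: S -> dd


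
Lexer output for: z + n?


Scan left to right, longest-match per lexeme
Tokens: ID(z), OP(+), ID(n)


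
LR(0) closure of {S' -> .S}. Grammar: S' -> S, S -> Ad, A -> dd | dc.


Start: S' -> .S
For each item with dot before a nonterminal B, add B -> .γ for every B-production
Closure: [S' -> .S, S -> .Ad, A -> .dd, A -> .dc]


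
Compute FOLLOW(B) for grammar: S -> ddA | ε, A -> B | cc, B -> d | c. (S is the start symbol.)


$ ∈ FOLLOW(S). For each A -> αBβ: add FIRST(β)\{ε} to FOLLOW(B); if β nullable, add FOLLOW(A).
FOLLOW(B) = {$}


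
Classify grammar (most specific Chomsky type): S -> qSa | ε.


Single nonterminal LHS, but q^n a^n is not regular
Classification: Type 2 (Context-Free)


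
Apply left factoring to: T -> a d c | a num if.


Common prefix: 'a'
Factored: T -> a T', T' -> d c | num if


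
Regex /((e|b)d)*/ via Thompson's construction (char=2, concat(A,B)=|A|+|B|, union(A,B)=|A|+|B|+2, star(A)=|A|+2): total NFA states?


Syntax tree has 3 char leaf(s), 1 union(s), 1 star(s)
chars contribute 3×2 = 6; each union adds +2; each star adds +2
Total: 6 + 2 + 2 = 10 states


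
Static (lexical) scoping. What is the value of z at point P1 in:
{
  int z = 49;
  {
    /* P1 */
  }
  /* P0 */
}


P1's block does not declare z; resolves to the enclosing declaration at depth 0
z = 49


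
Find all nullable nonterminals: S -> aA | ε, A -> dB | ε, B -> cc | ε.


A nonterminal is nullable iff some alternative derives ε (directly, or every symbol in it is nullable)
Nullable: {A, B, S}


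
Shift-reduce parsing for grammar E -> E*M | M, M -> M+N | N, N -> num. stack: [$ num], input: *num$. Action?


'num' on top is the handle for N -> num
Action: reduce (N -> num)


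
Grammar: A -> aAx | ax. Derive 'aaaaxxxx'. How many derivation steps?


Derivation: A => aAx => aaAxx => aaaAxxx => aaaaxxxx
Steps: 4


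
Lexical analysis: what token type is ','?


Pattern: delimiter/punctuation
Type: PUNCTUATION


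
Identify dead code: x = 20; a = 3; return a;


x is assigned but never read
Dead: 'x = 20'


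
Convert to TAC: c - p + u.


Break into single-operator statements:
t1 = c - p
t2 = t1 + u


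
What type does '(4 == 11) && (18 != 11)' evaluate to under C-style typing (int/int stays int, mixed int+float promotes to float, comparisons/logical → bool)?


Operand types: bool && bool
Rule: logical operators take bool operands and yield bool
Result type: bool


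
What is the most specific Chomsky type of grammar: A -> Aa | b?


Left-linear: every RHS is a terminal or one nonterminal followed by a terminal
Classification: Type 3 (Regular)


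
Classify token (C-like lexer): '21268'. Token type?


Pattern: digits only
Type: INTEGER_LITERAL


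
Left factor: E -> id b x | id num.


Common prefix: 'id'
Factored: E -> id E', E' -> b x | num


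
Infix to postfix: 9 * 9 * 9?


Left to right (same or higher precedence on left)
Postfix: 9 9 * 9 *


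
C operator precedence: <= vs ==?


'<=' is relational (level 7); '==' is equality (level 6)
Higher level binds tighter
'<=' has higher precedence than '=='


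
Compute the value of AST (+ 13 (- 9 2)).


Evaluate inner: (- 9 2) = 7
Evaluate root: (+ 13 7) = 20
Result: 20


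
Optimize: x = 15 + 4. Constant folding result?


15 + 4 = 19 at compile time
Optimized: x = 19


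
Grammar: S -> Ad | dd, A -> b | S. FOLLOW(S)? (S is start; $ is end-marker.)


$ ∈ FOLLOW(S). For each A -> αBβ: add FIRST(β)\{ε} to FOLLOW(B); if β nullable, add FOLLOW(A).
FOLLOW(S) = {$, d}


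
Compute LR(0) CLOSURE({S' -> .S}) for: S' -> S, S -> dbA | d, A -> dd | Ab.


Start: S' -> .S
For each item with dot before a nonterminal B, add B -> .γ for every B-production
Closure: [S' -> .S, S -> .dbA, S -> .d]


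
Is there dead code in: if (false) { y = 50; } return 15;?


condition is constant false, so the whole block is unreachable
Dead: 'if (false) { y = 50; }'


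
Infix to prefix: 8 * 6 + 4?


left-to-right (same/higher precedence on left): tree is (+ (* 8 6) 4)
Prefix: + * 8 6 4


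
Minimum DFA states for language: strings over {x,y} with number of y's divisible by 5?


Track (count of y) mod 5: states 0..4, accept at 0
Minimal DFA: 5 states


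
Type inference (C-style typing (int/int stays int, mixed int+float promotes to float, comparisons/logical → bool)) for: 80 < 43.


Operand types: int < int
Rule: comparison yields bool
Result type: bool


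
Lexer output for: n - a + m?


Scan left to right, longest-match per lexeme
Tokens: ID(n), OP(-), ID(a), OP(+), ID(m)


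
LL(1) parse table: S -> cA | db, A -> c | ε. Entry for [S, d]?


For [S, d]: 'd' ∈ FIRST(db)
Entry: S -> db


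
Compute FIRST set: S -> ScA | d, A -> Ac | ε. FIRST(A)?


Per alternative of A: FIRST(Ac) = {c}; FIRST(ε) = {ε}
FIRST(A) = {c, ε}


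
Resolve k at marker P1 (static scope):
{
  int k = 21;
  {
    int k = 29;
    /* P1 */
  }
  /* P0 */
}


k declared in the same block as P1
k = 29


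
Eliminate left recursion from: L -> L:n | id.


Left-recursive alternatives: L:n; non-recursive: id
Introduce L': L -> idL', L' -> :nL' | ε


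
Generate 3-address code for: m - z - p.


Break into single-operator statements:
t1 = m - z
t2 = t1 - p


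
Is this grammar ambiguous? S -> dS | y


right-linear, alternatives start with distinct terminals 'd' vs 'y': unique leftmost derivation
Unambiguous


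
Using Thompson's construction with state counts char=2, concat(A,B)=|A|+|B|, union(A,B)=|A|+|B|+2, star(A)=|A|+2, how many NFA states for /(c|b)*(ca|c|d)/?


Syntax tree has 6 char leaf(s), 3 union(s), 1 star(s)
chars contribute 6×2 = 12; each union adds +2; each star adds +2
Total: 12 + 6 + 2 = 20 states


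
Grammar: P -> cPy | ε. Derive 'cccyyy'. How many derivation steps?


Derivation: P => cPy => ccPyy => cccPyyy => cccyyy
Steps: 4


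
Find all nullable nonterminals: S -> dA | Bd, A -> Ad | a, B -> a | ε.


A nonterminal is nullable iff some alternative derives ε (directly, or every symbol in it is nullable)
Nullable: {B}


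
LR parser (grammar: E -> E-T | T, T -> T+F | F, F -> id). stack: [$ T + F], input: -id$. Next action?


handle 'T+F' on top
Action: reduce (T -> T+F)


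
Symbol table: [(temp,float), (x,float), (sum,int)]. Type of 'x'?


Lookup 'x' → type float


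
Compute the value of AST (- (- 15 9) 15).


Evaluate inner: (- 15 9) = 6
Evaluate root: (- 6 15) = -9
Result: -9


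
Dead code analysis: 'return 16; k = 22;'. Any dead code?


statement follows a return and is unreachable
Dead: 'k = 22'


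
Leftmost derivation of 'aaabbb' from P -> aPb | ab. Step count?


Derivation: P => aPb => aaPbb => aaabbb
Steps: 3


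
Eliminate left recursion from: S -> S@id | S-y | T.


Left-recursive alternatives: S@id, S-y; non-recursive: T
Introduce S': S -> TS', S' -> @idS' | -yS' | ε


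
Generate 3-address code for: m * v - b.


Break into single-operator statements:
t1 = m * v
t2 = t1 - b


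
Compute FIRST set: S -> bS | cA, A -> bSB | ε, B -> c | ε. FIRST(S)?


Per alternative of S: FIRST(bS) = {b}; FIRST(cA) = {c}
FIRST(S) = {b, c}


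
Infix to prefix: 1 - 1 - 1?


left-to-right (same/higher precedence on left): tree is (- (- 1 1) 1)
Prefix: - - 1 1 1


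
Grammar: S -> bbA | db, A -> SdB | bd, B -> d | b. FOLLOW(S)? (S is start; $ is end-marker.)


$ ∈ FOLLOW(S). For each A -> αBβ: add FIRST(β)\{ε} to FOLLOW(B); if β nullable, add FOLLOW(A).
FOLLOW(S) = {$, d}


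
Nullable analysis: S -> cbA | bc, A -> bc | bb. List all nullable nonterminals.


A nonterminal is nullable iff some alternative derives ε (directly, or every symbol in it is nullable)
Nullable: {}


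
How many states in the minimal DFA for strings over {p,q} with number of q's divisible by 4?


Track (count of q) mod 4: states 0..3, accept at 0
Minimal DFA: 4 states


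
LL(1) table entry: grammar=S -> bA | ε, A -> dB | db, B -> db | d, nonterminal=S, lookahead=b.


For [S, b]: 'b' ∈ FIRST(bA)
Entry: S -> bA


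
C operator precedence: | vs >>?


'>>' is shift (level 8); '|' is bitwise OR (level 3)
Higher level binds tighter
'>>' has higher precedence than '|'


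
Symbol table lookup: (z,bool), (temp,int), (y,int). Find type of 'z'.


Lookup 'z' → type bool


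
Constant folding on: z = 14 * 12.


14 * 12 = 168 at compile time
Optimized: z = 168


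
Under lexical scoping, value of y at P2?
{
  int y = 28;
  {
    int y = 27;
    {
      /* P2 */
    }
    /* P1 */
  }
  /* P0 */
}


P2's block does not declare y; resolves to the enclosing declaration at depth 1
y = 27


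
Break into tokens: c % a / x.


Scan left to right, longest-match per lexeme
Tokens: ID(c), OP(%), ID(a), OP(/), ID(x)


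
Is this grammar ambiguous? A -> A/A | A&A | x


'x/x&x' has two parse trees (no precedence encoded between / and &)
Ambiguous


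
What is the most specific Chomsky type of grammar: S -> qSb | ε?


Single nonterminal LHS, but q^n b^n is not regular
Classification: Type 2 (Context-Free)


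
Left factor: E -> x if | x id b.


Common prefix: 'x'
Factored: E -> x E', E' -> if | id b


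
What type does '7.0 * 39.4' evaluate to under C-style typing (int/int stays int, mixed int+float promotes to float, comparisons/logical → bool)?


Operand types: float * float
Rule: mixed int/float promotes to float; int/int stays int
Result type: float


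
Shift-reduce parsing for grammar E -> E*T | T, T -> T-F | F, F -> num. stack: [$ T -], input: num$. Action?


no handle; shift 'num'
Action: shift


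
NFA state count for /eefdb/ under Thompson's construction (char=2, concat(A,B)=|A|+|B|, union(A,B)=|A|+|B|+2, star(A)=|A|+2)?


Syntax tree has 5 char leaf(s), 0 union(s), 0 star(s)
chars contribute 5×2 = 10; each union adds +2; each star adds +2
Total: 10 + 0 + 0 = 10 states


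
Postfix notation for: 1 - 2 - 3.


Left to right (same or higher precedence on left)
Postfix: 1 2 - 3 -


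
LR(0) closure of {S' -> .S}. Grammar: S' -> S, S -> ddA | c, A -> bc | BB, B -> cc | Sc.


Start: S' -> .S
For each item with dot before a nonterminal B, add B -> .γ for every B-production
Closure: [S' -> .S, S -> .ddA, S -> .c]


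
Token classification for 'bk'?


Pattern: letter/underscore followed by alphanumerics, not a keyword
Type: IDENTIFIER


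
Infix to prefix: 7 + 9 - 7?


left-to-right (same/higher precedence on left): tree is (- (+ 7 9) 7)
Prefix: - + 7 9 7


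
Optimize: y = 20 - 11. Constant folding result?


20 - 11 = 9 at compile time
Optimized: y = 9


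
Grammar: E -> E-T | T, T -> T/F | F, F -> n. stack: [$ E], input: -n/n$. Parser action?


shift '-' to continue E -> E-T
Action: shift


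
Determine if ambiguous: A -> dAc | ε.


balanced d^n…c^n: each string has a unique parse
Unambiguous


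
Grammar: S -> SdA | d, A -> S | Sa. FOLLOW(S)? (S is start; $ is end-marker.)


$ ∈ FOLLOW(S). For each A -> αBβ: add FIRST(β)\{ε} to FOLLOW(B); if β nullable, add FOLLOW(A).
FOLLOW(S) = {$, a, d}


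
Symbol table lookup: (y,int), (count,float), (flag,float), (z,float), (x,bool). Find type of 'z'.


Lookup 'z' → type float


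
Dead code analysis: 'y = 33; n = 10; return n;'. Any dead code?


y is assigned but never read
Dead: 'y = 33'


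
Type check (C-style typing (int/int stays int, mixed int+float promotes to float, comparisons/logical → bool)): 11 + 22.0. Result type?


Operand types: int + float
Rule: mixed int/float promotes to float; int/int stays int
Result type: float


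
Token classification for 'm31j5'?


Pattern: letter/underscore followed by alphanumerics, not a keyword
Type: IDENTIFIER


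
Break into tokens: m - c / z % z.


Scan left to right, longest-match per lexeme
Tokens: ID(m), OP(-), ID(c), OP(/), ID(z), OP(%), ID(z)


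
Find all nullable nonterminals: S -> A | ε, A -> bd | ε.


A nonterminal is nullable iff some alternative derives ε (directly, or every symbol in it is nullable)
Nullable: {A, S}


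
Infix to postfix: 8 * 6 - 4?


Left to right (same or higher precedence on left)
Postfix: 8 6 * 4 -


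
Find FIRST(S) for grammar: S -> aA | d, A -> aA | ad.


Per alternative of S: FIRST(aA) = {a}; FIRST(d) = {d}
FIRST(S) = {a, d}


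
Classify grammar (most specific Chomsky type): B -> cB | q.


Right-linear: every RHS is a terminal or a terminal followed by one nonterminal
Classification: Type 3 (Regular)


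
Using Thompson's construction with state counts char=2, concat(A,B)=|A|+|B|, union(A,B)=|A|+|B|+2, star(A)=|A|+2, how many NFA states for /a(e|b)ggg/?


Syntax tree has 6 char leaf(s), 1 union(s), 0 star(s)
chars contribute 6×2 = 12; each union adds +2; each star adds +2
Total: 12 + 2 + 0 = 14 states


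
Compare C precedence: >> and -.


'-' is additive (level 9); '>>' is shift (level 8)
Higher level binds tighter
'-' has higher precedence than '>>'


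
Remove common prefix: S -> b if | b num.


Common prefix: 'b'
Factored: S -> b S', S' -> if | num


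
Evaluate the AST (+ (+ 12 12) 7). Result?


Evaluate inner: (+ 12 12) = 24
Evaluate root: (+ 24 7) = 31
Result: 31


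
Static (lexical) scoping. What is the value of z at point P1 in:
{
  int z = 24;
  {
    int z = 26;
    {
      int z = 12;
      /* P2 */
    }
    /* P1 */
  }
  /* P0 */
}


z declared in the same block as P1
z = 26


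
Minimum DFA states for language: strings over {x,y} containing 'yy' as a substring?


KMP-style automaton: 2 progress states + 1 absorbing accept = 3
Minimal DFA: 3 states


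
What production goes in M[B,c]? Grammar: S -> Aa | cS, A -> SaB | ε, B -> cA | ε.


For [B, c]: 'c' ∈ FIRST(cA)
Entry: B -> cA


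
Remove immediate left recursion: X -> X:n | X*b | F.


Left-recursive alternatives: X:n, X*b; non-recursive: F
Introduce X': X -> FX', X' -> :nX' | *bX' | ε


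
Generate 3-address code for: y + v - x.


Break into single-operator statements:
t1 = y + v
t2 = t1 - x


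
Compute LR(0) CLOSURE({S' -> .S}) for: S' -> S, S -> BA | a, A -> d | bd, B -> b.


Start: S' -> .S
For each item with dot before a nonterminal B, add B -> .γ for every B-production
Closure: [S' -> .S, S -> .BA, S -> .a, B -> .b]


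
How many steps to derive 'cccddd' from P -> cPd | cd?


Derivation: P => cPd => ccPdd => cccddd
Steps: 3


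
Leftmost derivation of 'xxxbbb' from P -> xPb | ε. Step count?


Derivation: P => xPb => xxPbb => xxxPbbb => xxxbbb
Steps: 4


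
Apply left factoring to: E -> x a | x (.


Common prefix: 'x'
Factored: E -> x E', E' -> a | (


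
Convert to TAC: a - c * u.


Break into single-operator statements:
t1 = c * u
t2 = a - t1


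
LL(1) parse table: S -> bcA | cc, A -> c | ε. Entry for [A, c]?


For [A, c]: 'c' ∈ FIRST(c)
Entry: A -> c


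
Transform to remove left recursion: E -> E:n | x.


Left-recursive alternatives: E:n; non-recursive: x
Introduce E': E -> xE', E' -> :nE' | ε


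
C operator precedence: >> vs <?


'>>' is shift (level 8); '<' is relational (level 7)
Higher level binds tighter
'>>' has higher precedence than '<'


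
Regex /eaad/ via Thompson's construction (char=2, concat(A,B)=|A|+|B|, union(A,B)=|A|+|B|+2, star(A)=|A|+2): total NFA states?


Syntax tree has 4 char leaf(s), 0 union(s), 0 star(s)
chars contribute 4×2 = 8; each union adds +2; each star adds +2
Total: 8 + 0 + 0 = 8 states


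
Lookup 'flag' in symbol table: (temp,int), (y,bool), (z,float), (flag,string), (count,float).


Lookup 'flag' → type string


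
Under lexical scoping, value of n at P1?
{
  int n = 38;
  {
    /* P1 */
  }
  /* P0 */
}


P1's block does not declare n; resolves to the enclosing declaration at depth 0
n = 38


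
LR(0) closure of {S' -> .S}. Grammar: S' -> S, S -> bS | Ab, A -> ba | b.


Start: S' -> .S
For each item with dot before a nonterminal B, add B -> .γ for every B-production
Closure: [S' -> .S, S -> .bS, S -> .Ab, A -> .ba, A -> .b]


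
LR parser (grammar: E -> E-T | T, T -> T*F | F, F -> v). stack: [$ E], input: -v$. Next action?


shift '-' to continue E -> E-T
Action: shift


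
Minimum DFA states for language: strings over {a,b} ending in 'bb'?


Track the longest suffix of input matching a prefix of 'bb': 3 classes (prefixes of length 0..2)
Minimal DFA: 3 states


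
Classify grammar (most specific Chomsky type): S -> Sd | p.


Left-linear: every RHS is a terminal or one nonterminal followed by a terminal
Classification: Type 3 (Regular)


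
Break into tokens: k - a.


Scan left to right, longest-match per lexeme
Tokens: ID(k), OP(-), ID(a)


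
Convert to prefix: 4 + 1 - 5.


left-to-right (same/higher precedence on left): tree is (- (+ 4 1) 5)
Prefix: - + 4 1 5


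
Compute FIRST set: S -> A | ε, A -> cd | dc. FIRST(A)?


Per alternative of A: FIRST(cd) = {c}; FIRST(dc) = {d}
FIRST(A) = {c, d}


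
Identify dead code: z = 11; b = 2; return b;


z is assigned but never read
Dead: 'z = 11'


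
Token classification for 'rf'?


Pattern: letter/underscore followed by alphanumerics, not a keyword
Type: IDENTIFIER


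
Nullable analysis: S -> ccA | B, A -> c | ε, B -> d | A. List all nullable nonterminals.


A nonterminal is nullable iff some alternative derives ε (directly, or every symbol in it is nullable)
Nullable: {A, B, S}


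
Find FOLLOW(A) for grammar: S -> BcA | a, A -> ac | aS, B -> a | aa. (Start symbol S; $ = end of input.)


$ ∈ FOLLOW(S). For each A -> αBβ: add FIRST(β)\{ε} to FOLLOW(B); if β nullable, add FOLLOW(A).
FOLLOW(A) = {$}


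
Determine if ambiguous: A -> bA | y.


right-linear, alternatives start with distinct terminals 'b' vs 'y': unique leftmost derivation
Unambiguous


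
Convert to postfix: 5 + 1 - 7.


Left to right (same or higher precedence on left)
Postfix: 5 1 + 7 -


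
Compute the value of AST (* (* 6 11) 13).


Evaluate inner: (* 6 11) = 66
Evaluate root: (* 66 13) = 858
Result: 858


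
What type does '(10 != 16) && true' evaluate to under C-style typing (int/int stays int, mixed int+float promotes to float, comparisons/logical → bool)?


Operand types: bool && bool
Rule: logical operators take bool operands and yield bool
Result type: bool


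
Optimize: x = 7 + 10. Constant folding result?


7 + 10 = 17 at compile time
Optimized: x = 17


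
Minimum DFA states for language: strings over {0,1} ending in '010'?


Track the longest suffix of input matching a prefix of '010': 4 classes (prefixes of length 0..3)
Minimal DFA: 4 states


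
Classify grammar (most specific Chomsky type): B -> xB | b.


Right-linear: every RHS is a terminal or a terminal followed by one nonterminal
Classification: Type 3 (Regular)


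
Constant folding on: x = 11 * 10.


11 * 10 = 110 at compile time
Optimized: x = 110


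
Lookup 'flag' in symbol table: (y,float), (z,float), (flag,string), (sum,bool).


Lookup 'flag' → type string


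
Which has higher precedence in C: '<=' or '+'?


'+' is additive (level 9); '<=' is relational (level 7)
Higher level binds tighter
'+' has higher precedence than '<='


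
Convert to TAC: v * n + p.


Break into single-operator statements:
t1 = v * n
t2 = t1 + p


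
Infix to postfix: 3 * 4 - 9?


Left to right (same or higher precedence on left)
Postfix: 3 4 * 9 -


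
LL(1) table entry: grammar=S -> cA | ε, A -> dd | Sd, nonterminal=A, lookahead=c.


For [A, c]: 'c' ∈ FIRST(Sd)
Entry: A -> Sd


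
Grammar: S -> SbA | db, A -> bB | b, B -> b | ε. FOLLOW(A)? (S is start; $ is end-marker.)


$ ∈ FOLLOW(S). For each A -> αBβ: add FIRST(β)\{ε} to FOLLOW(B); if β nullable, add FOLLOW(A).
FOLLOW(A) = {$, b}


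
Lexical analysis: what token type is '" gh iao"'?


Pattern: double-quoted sequence
Type: STRING_LITERAL


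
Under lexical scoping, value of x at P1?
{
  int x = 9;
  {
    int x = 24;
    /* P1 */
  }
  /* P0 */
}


x declared in the same block as P1
x = 24


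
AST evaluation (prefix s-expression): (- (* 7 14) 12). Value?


Evaluate inner: (* 7 14) = 98
Evaluate root: (- 98 12) = 86
Result: 86


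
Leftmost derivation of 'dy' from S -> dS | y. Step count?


Derivation: S => dS => dy
Steps: 2


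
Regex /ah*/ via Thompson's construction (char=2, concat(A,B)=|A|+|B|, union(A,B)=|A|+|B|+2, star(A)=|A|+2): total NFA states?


Syntax tree has 2 char leaf(s), 0 union(s), 1 star(s)
chars contribute 2×2 = 4; each union adds +2; each star adds +2
Total: 4 + 0 + 2 = 6 states


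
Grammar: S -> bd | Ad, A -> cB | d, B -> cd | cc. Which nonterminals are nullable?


A nonterminal is nullable iff some alternative derives ε (directly, or every symbol in it is nullable)
Nullable: {}


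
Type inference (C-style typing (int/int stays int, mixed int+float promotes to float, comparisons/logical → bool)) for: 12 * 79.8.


Operand types: int * float
Rule: mixed int/float promotes to float; int/int stays int
Result type: float


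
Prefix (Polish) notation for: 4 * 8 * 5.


left-to-right (same/higher precedence on left): tree is (* (* 4 8) 5)
Prefix: * * 4 8 5


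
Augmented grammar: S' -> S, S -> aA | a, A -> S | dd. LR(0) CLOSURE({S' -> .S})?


Start: S' -> .S
For each item with dot before a nonterminal B, add B -> .γ for every B-production
Closure: [S' -> .S, S -> .aA, S -> .a]


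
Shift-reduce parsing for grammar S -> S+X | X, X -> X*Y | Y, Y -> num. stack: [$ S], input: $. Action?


start symbol S on stack, input exhausted
Action: accept


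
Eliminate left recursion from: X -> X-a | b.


Left-recursive alternatives: X-a; non-recursive: b
Introduce X': X -> bX', X' -> -aX' | ε


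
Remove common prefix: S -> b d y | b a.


Common prefix: 'b'
Factored: S -> b S', S' -> d y | a


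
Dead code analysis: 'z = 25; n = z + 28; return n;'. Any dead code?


z is read by n's definition; n is returned
No dead code


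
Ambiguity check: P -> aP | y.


right-linear, alternatives start with distinct terminals 'a' vs 'y': unique leftmost derivation
Unambiguous


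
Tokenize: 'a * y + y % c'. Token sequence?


Scan left to right, longest-match per lexeme
Tokens: ID(a), OP(*), ID(y), OP(+), ID(y), OP(%), ID(c)


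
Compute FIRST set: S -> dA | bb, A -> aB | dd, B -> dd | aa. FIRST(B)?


Per alternative of B: FIRST(dd) = {d}; FIRST(aa) = {a}
FIRST(B) = {a, d}


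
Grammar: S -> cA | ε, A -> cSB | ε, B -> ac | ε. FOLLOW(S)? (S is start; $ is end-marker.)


$ ∈ FOLLOW(S). For each A -> αBβ: add FIRST(β)\{ε} to FOLLOW(B); if β nullable, add FOLLOW(A).
FOLLOW(S) = {$, a}


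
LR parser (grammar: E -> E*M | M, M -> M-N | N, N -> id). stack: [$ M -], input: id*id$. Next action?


no handle; shift 'id'
Action: shift


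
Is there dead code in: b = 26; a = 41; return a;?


b is assigned but never read
Dead: 'b = 26'


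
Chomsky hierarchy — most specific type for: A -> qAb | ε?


Single nonterminal LHS, but q^n b^n is not regular
Classification: Type 2 (Context-Free)


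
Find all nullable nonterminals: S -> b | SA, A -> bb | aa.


A nonterminal is nullable iff some alternative derives ε (directly, or every symbol in it is nullable)
Nullable: {}


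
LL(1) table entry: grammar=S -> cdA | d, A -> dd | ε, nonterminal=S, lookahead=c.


For [S, c]: 'c' ∈ FIRST(cdA)
Entry: S -> cdA


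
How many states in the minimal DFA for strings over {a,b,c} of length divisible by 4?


Track length mod 4: states 0..3, accept at 0
Minimal DFA: 4 states


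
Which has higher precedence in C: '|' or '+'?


'+' is additive (level 9); '|' is bitwise OR (level 3)
Higher level binds tighter
'+' has higher precedence than '|'


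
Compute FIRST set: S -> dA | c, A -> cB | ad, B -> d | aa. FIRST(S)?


Per alternative of S: FIRST(dA) = {d}; FIRST(c) = {c}
FIRST(S) = {c, d}


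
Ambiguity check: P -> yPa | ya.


balanced y^n…a^n: each string has a unique parse
Unambiguous


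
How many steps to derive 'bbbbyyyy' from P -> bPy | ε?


Derivation: P => bPy => bbPyy => bbbPyyy => bbbbPyyyy => bbbbyyyy
Steps: 5


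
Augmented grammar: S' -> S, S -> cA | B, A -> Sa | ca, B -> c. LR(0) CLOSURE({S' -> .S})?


Start: S' -> .S
For each item with dot before a nonterminal B, add B -> .γ for every B-production
Closure: [S' -> .S, S -> .cA, S -> .B, B -> .c]


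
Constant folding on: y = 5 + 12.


5 + 12 = 17 at compile time
Optimized: y = 17


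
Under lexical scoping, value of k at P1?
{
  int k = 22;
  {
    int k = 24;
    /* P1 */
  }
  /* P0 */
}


k declared in the same block as P1
k = 24


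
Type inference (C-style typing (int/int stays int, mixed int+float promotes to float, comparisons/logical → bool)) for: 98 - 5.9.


Operand types: int - float
Rule: mixed int/float promotes to float; int/int stays int
Result type: float


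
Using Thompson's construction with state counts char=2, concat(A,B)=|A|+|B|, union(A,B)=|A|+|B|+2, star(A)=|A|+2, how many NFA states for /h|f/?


Syntax tree has 2 char leaf(s), 1 union(s), 0 star(s)
chars contribute 2×2 = 4; each union adds +2; each star adds +2
Total: 4 + 2 + 0 = 6 states


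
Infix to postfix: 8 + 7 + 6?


Left to right (same or higher precedence on left)
Postfix: 8 7 + 6 +


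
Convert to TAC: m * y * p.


Break into single-operator statements:
t1 = m * y
t2 = t1 * p


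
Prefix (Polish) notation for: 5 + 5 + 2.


left-to-right (same/higher precedence on left): tree is (+ (+ 5 5) 2)
Prefix: + + 5 5 2


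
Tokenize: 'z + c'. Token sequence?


Scan left to right, longest-match per lexeme
Tokens: ID(z), OP(+), ID(c)


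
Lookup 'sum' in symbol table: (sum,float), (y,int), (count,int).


Lookup 'sum' → type float


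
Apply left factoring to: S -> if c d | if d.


Common prefix: 'if'
Factored: S -> if S', S' -> c d | d


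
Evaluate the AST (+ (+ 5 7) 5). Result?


Evaluate inner: (+ 5 7) = 12
Evaluate root: (+ 12 5) = 17
Result: 17


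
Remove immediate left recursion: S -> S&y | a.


Left-recursive alternatives: S&y; non-recursive: a
Introduce S': S -> aS', S' -> &yS' | ε


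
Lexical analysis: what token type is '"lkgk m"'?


Pattern: double-quoted sequence
Type: STRING_LITERAL


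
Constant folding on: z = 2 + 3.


2 + 3 = 5 at compile time
Optimized: z = 5


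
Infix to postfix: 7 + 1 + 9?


Left to right (same or higher precedence on left)
Postfix: 7 1 + 9 +


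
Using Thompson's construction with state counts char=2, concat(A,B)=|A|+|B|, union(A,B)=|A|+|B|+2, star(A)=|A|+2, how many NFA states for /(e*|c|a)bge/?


Syntax tree has 6 char leaf(s), 2 union(s), 1 star(s)
chars contribute 6×2 = 12; each union adds +2; each star adds +2
Total: 12 + 4 + 2 = 18 states


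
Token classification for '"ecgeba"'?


Pattern: double-quoted sequence
Type: STRING_LITERAL


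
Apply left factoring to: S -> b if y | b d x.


Common prefix: 'b'
Factored: S -> b S', S' -> if y | d x


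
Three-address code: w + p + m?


Break into single-operator statements:
t1 = w + p
t2 = t1 + m


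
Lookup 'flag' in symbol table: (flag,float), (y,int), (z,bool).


Lookup 'flag' → type float


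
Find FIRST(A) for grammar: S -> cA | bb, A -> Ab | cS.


Per alternative of A: FIRST(Ab) = {c}; FIRST(cS) = {c}
FIRST(A) = {c}


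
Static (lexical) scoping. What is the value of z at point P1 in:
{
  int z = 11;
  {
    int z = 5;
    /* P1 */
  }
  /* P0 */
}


z declared in the same block as P1
z = 5


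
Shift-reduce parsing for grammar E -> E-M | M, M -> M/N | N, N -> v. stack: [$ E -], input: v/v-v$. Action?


no handle ('E-' is not any RHS); shift 'v'
Action: shift


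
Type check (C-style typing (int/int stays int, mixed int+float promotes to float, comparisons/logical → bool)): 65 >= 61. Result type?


Operand types: int >= int
Rule: comparison yields bool
Result type: bool


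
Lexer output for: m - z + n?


Scan left to right, longest-match per lexeme
Tokens: ID(m), OP(-), ID(z), OP(+), ID(n)


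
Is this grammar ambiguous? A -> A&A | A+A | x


'x&x+x' has two parse trees (no precedence encoded between & and +)
Ambiguous


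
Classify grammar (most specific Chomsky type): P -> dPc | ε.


Single nonterminal LHS, but d^n c^n is not regular
Classification: Type 2 (Context-Free)


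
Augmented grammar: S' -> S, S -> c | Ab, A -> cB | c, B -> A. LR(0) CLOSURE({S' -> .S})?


Start: S' -> .S
For each item with dot before a nonterminal B, add B -> .γ for every B-production
Closure: [S' -> .S, S -> .c, S -> .Ab, A -> .cB, A -> .c]


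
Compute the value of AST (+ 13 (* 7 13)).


Evaluate inner: (* 7 13) = 91
Evaluate root: (+ 13 91) = 104
Result: 104


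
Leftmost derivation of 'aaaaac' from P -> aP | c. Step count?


Derivation: P => aP => aaP => aaaP => aaaaP => aaaaaP => aaaaac
Steps: 6


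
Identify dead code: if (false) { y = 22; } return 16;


condition is constant false, so the whole block is unreachable
Dead: 'if (false) { y = 22; }'


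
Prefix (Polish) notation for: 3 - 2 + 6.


left-to-right (same/higher precedence on left): tree is (+ (- 3 2) 6)
Prefix: + - 3 2 6


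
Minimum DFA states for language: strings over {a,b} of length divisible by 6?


Track length mod 6: states 0..5, accept at 0
Minimal DFA: 6 states


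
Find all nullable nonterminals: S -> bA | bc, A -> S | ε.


A nonterminal is nullable iff some alternative derives ε (directly, or every symbol in it is nullable)
Nullable: {A}


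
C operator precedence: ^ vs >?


'>' is relational (level 7); '^' is bitwise XOR (level 4)
Higher level binds tighter
'>' has higher precedence than '^'


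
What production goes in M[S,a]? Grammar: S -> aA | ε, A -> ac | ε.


For [S, a]: 'a' ∈ FIRST(aA)
Entry: S -> aA


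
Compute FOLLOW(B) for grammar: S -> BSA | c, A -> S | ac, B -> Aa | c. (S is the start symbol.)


$ ∈ FOLLOW(S). For each A -> αBβ: add FIRST(β)\{ε} to FOLLOW(B); if β nullable, add FOLLOW(A).
FOLLOW(B) = {a, c}


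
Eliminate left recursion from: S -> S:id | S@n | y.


Left-recursive alternatives: S:id, S@n; non-recursive: y
Introduce S': S -> yS', S' -> :idS' | @nS' | ε


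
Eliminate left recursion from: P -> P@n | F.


Left-recursive alternatives: P@n; non-recursive: F
Introduce P': P -> FP', P' -> @nP' | ε


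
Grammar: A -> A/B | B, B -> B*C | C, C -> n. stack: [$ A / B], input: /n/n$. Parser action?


handle 'A/B' on top; lookahead ∈ FOLLOW(A) = {/, $}
Action: reduce (A -> A/B)


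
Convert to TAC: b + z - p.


Break into single-operator statements:
t1 = b + z
t2 = t1 - p


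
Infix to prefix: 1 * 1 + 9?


left-to-right (same/higher precedence on left): tree is (+ (* 1 1) 9)
Prefix: + * 1 1 9


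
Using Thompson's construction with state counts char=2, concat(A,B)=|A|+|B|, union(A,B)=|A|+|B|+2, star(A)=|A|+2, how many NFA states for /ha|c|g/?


Syntax tree has 4 char leaf(s), 2 union(s), 0 star(s)
chars contribute 4×2 = 8; each union adds +2; each star adds +2
Total: 8 + 4 + 0 = 12 states


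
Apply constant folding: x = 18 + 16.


18 + 16 = 34 at compile time
Optimized: x = 34


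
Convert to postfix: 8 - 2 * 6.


* has higher precedence, evaluate 2*6 first
Postfix: 8 2 6 * -


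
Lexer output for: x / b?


Scan left to right, longest-match per lexeme
Tokens: ID(x), OP(/), ID(b)


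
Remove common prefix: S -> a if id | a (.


Common prefix: 'a'
Factored: S -> a S', S' -> if id | (


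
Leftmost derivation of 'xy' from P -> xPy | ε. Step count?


Derivation: P => xPy => xy
Steps: 2


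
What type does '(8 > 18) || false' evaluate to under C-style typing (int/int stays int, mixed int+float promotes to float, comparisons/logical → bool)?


Operand types: bool || bool
Rule: logical operators take bool operands and yield bool
Result type: bool


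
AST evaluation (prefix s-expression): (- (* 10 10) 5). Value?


Evaluate inner: (* 10 10) = 100
Evaluate root: (- 100 5) = 95
Result: 95


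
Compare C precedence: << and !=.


'<<' is shift (level 8); '!=' is equality (level 6)
Higher level binds tighter
'<<' has higher precedence than '!='


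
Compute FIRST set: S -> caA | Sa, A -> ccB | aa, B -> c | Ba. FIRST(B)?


Per alternative of B: FIRST(c) = {c}; FIRST(Ba) = {c}
FIRST(B) = {c}
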